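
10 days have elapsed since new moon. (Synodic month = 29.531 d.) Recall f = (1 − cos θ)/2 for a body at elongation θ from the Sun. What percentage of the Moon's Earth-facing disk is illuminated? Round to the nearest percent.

76%

Phase angle: θ = 360°·(10 d)/(29.531 d) = 121.9°.
cos 121.9° = (-0.529), so f = (1 − (-0.529))/2 = 0.764, so 76%.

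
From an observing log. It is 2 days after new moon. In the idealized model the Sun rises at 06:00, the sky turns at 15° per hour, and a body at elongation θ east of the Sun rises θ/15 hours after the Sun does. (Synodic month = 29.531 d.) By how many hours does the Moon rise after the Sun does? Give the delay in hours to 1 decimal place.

Elongation θ = 360° × 2/29.531 ≈ 24.4°.
At 15° of sky rotation per hour, 24.4° corresponds to a 1.63 h lag.
So the Moon rises 1.63 h after the Sun.

1.6 h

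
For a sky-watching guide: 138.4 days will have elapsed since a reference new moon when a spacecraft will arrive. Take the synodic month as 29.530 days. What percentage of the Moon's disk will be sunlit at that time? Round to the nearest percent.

69%

Reduce mod P: 138.4 − 4×29.530 = 20.28 d into the current lunation.
Phase angle: θ = 360°·(20.28 d)/(29.530 d) = 247.2°.
With cos θ = (-0.387), the lit fraction is (1 − (-0.387))/2 ≈ 0.693, so 69%.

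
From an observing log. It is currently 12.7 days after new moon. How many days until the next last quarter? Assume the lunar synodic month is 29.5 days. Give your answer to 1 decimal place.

Last quarter is 0.75 of the way through the cycle: age 0.75 × 29.5 = 22.125 d.
That is 22.125 − 12.7 = 9.425 days ahead.

9.4 days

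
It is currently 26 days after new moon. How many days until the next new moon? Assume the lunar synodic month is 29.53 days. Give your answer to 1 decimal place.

3.5 days

The next new moon completes the synodic month: 29.53 − 26 = 3.530 days.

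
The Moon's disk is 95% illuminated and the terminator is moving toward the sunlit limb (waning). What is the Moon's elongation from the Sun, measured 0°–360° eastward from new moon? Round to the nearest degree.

206°

cos θ = 1 − 2f = -0.900, giving a principal value of 154.2°.
Waning ⇒ past full, so θ = 360° − 154.2° = 205.8°.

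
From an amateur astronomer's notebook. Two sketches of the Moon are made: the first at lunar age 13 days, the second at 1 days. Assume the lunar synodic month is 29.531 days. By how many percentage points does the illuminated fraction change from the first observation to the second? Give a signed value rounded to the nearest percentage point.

-95 pp

θ₁ = 360° × 13/29.531 = 158.5°, f₁ = (1 − cos θ₁)/2 = 0.965.
θ₂ = 360° × 1/29.531 = 12.2°, f₂ = (1 − cos θ₂)/2 = 0.011.
Change = f₂ − f₁ = -0.954 → -95 percentage points.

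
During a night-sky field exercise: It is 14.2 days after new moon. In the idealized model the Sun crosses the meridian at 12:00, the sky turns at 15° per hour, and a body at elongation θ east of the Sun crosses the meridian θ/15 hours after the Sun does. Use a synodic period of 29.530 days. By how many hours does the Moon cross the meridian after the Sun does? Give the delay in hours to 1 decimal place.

The Moon has covered 14.2/29.530 of its cycle, so θ ≈ 360° × 14.2/29.530 = 173.1°.
Delay after the Sun = 173.1° / (15°/h) ≈ 11.54 h.
So the Moon crosses the meridian 11.54 h after the Sun.

11.5 h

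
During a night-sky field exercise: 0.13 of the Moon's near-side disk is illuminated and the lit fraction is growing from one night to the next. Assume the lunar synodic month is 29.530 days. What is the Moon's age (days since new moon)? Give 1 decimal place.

3.5 days

From f = (1 − cos θ)/2: cos θ = 1 − 2×0.13 = 0.740; arccos → 42.3°.
The Moon is waxing (0°–180°), so θ = 42.3° directly.
Age = 29.530 × 42.3°/360° ≈ 3.47 days.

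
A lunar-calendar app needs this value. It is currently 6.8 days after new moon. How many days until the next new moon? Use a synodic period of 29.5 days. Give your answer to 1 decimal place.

22.7 days

One full lunation from the last new moon is 29.5 d; remaining = 29.5 − 6.8 = 22.700 d.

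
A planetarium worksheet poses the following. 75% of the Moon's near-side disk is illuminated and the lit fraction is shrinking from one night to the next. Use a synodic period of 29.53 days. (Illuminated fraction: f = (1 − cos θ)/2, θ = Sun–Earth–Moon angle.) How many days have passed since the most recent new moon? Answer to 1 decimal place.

19.7 days

From f = (1 − cos θ)/2: cos θ = 1 − 2×0.75 = -0.500; arccos → 120.0°.
Since the Moon is past full (waning), take the reflex angle: θ = 360° − 120.0° = 240.0°.
At 360°/29.53 d per day, 240.0° corresponds to 19.69 days.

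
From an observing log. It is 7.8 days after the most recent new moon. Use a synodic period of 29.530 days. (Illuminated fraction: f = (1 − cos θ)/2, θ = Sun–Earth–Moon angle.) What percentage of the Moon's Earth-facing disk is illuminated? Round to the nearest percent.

54%

Elongation θ = 360° × 7.8/29.530 ≈ 95.1°.
cos 95.1° = (-0.089), so f = (1 − (-0.089))/2 = 0.544, so 54%.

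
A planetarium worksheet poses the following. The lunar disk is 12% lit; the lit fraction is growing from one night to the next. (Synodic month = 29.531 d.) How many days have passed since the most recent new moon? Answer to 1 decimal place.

3.3 days

cos θ = 1 − 2f = 0.760, giving a principal value of 40.5°.
Before full moon the principal value applies: θ = 40.5°.
Age = 29.531 × 40.5°/360° ≈ 3.33 days.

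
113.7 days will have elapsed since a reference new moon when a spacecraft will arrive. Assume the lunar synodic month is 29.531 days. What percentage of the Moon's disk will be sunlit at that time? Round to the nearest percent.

21%

Reduce mod P: 113.7 − 3×29.531 = 25.11 d into the current lunation.
The Moon has covered 25.11/29.531 of its cycle, so θ ≈ 360° × 25.11/29.531 = 306.1°.
cos 306.1° = 0.589, so f = (1 − 0.589)/2 = 0.206, so 21%.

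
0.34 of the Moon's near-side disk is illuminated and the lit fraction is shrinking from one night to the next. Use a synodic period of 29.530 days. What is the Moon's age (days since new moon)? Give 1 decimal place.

23.7 days

cos θ = 1 − 2f = 0.320, giving a principal value of 71.3°.
Since the Moon is past full (waning), take the reflex angle: θ = 360° − 71.3° = 288.7°.
At 360°/29.530 d per day, 288.7° corresponds to 23.68 days.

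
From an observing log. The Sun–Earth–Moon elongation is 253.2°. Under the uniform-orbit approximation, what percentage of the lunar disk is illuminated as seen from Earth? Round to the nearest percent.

64%

cos 253.2° = (-0.289), so f = (1 − (-0.289))/2 = 0.645, i.e. 64%.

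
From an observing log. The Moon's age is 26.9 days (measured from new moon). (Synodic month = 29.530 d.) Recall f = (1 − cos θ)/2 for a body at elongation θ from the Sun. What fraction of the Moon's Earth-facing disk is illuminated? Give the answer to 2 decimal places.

0.08

Phase angle: θ = 360°·(26.9 d)/(29.530 d) = 327.9°.
With cos θ = 0.847, the lit fraction is (1 − 0.847)/2 ≈ 0.076.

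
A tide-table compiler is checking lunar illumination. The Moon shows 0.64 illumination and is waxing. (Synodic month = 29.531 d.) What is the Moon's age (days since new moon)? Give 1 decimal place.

Invert f = (1 − cos θ)/2 to get cos θ = 1 − 2(0.64) = -0.280, hence θ₀ = arccos -0.280 = 106.3°.
Before full moon the principal value applies: θ = 106.3°.
At 360°/29.531 d per day, 106.3° corresponds to 8.72 days.

8.7 days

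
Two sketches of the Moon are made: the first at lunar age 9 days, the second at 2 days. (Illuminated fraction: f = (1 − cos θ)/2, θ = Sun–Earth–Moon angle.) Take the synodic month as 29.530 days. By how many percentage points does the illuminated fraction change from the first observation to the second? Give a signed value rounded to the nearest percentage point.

θ₁ = 360° × 9/29.530 = 109.7°, f₁ = (1 − cos θ₁)/2 = 0.669.
θ₂ = 360° × 2/29.530 = 24.4°, f₂ = (1 − cos θ₂)/2 = 0.045.
Change = f₂ − f₁ = -0.624 → -62 percentage points.

-62 percentage points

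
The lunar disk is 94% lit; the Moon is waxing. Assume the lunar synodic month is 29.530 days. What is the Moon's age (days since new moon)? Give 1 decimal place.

cos θ = 1 − 2f = -0.880, giving a principal value of 151.6°.
Waxing ⇒ before full, so θ = 151.6°.
That fraction of the synodic month is 151.6/360 × 29.530 d ≈ 12.44 d.

12.4 days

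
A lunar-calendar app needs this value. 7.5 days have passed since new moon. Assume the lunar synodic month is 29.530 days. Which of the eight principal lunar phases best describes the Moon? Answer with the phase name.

first quarter

At 7.5/29.530 of the cycle, θ ≈ 91° — the first quarter range.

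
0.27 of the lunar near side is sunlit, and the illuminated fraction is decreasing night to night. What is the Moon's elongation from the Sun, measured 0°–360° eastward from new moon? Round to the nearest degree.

297°

From f = (1 − cos θ)/2: cos θ = 1 − 2×0.27 = 0.460; arccos → 62.6°.
Waning ⇒ past full, so θ = 360° − 62.6° = 297.4°.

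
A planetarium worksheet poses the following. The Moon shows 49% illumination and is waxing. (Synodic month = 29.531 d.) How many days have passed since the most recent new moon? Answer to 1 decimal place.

7.3 days

Invert f = (1 − cos θ)/2 to get cos θ = 1 − 2(0.49) = 0.020, hence θ₀ = arccos 0.020 = 88.9°.
Before full moon the principal value applies: θ = 88.9°.
Age = 29.531 × 88.9°/360° ≈ 7.29 days.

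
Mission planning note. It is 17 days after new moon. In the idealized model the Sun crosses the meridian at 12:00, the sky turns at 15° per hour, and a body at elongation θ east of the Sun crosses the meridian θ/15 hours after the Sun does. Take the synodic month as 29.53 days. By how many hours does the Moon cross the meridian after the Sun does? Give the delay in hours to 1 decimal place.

The Moon has covered 17/29.53 of its cycle, so θ ≈ 360° × 17/29.53 = 207.2°.
The Moon trails the Sun by θ/15 = 207.2/15 ≈ 13.82 hours.
So the Moon crosses the meridian 13.82 h after the Sun.

13.8 h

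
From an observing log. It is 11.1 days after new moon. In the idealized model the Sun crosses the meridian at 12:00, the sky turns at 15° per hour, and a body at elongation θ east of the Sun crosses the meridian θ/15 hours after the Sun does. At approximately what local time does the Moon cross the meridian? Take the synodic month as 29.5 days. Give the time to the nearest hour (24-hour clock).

21:00

Elongation θ = 360° × 11.1/29.5 ≈ 135.5°.
At 15° of sky rotation per hour, 135.5° corresponds to a 9.03 h lag.
12:00 + 9.03 h ≈ 21:02 → 21:00 to the nearest hour.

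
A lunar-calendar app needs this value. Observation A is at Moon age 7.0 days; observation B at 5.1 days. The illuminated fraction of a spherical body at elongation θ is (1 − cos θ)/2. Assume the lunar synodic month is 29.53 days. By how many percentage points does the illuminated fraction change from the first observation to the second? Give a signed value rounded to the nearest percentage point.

First observation: θ = 360°·7.0/29.53 = 85.3°, so f = 0.459.
Second observation: θ = 62.2°, f = 0.267.
Δf = 0.267 − 0.459 = -0.193, i.e. -19 pp.

-19 pp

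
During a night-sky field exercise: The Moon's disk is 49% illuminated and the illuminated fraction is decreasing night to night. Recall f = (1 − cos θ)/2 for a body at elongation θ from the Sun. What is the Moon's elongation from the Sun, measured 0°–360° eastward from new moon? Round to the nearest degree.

Invert f = (1 − cos θ)/2 to get cos θ = 1 − 2(0.49) = 0.020, hence θ₀ = arccos 0.020 = 88.9°.
Since the Moon is past full (waning), take the reflex angle: θ = 360° − 88.9° = 271.1°.

271°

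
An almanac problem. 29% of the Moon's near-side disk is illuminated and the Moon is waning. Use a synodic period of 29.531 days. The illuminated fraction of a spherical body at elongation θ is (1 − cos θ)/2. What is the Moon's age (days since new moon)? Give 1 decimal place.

From f = (1 − cos θ)/2: cos θ = 1 − 2×0.29 = 0.420; arccos → 65.2°.
Waning ⇒ past full, so θ = 360° − 65.2° = 294.8°.
That fraction of the synodic month is 294.8/360 × 29.531 d ≈ 24.19 d.

24.2 days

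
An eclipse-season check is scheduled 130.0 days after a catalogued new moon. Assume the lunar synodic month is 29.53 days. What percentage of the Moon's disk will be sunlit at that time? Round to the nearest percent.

130.0/29.53 = 4.402 lunations, so 4 complete cycles and 11.88 d into the next.
Phase angle: θ = 360°·(11.88 d)/(29.53 d) = 144.8°.
With cos θ = (-0.817), the lit fraction is (1 − (-0.817))/2 ≈ 0.909, so 91%.

91%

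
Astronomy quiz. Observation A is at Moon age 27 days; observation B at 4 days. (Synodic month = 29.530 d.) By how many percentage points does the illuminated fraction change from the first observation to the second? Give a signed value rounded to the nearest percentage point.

First observation: θ = 360°·27/29.530 = 329.2°, so f = 0.071.
Second observation: θ = 48.8°, f = 0.170.
Δf = 0.170 − 0.071 = +0.100, i.e. +10 pp.

+10 pp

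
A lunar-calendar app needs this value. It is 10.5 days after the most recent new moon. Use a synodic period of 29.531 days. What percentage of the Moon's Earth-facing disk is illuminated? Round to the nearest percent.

The Moon has covered 10.5/29.531 of its cycle, so θ ≈ 360° × 10.5/29.531 = 128.0°.
With cos θ = (-0.616), the lit fraction is (1 − (-0.616))/2 ≈ 0.808, so 81%.

81%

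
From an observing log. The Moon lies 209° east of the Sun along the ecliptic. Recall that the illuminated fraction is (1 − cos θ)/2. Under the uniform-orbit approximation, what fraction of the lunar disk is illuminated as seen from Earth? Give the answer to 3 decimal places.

f = (1 − cos 209°)/2 = (1 − (-0.875))/2 ≈ 0.937.

0.937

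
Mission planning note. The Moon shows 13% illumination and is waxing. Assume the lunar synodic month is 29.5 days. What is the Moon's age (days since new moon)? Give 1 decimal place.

From f = (1 − cos θ)/2: cos θ = 1 − 2×0.13 = 0.740; arccos → 42.3°.
Before full moon the principal value applies: θ = 42.3°.
Age = 29.5 × 42.3°/360° ≈ 3.46 days.

3.5 days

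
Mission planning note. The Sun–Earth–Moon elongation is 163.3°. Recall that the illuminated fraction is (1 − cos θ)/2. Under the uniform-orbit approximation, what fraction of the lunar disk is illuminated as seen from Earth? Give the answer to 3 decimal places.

0.979

Half-versine of 163.3°: (1 − (-0.958))/2 = 0.979.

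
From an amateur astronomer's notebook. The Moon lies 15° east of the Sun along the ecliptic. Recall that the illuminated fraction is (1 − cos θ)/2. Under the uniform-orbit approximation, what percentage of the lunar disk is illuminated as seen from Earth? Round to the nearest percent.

2%

Half-versine of 15°: (1 − 0.966)/2 = 0.017, i.e. 2%.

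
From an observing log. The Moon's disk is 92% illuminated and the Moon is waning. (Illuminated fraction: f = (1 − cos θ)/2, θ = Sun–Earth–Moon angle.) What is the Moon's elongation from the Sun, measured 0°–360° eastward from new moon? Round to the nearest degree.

From f = (1 − cos θ)/2: cos θ = 1 − 2×0.92 = -0.840; arccos → 147.1°.
A waning Moon lies in 180°–360°, so θ = 360° − 147.1° = 212.9°.

213°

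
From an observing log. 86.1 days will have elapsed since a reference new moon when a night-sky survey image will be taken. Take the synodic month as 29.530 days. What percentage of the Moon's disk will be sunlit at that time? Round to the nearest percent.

7%

86.1 d spans 2 complete synodic months (2 × 29.530 = 59.06 d) plus 27.04 d.
The Moon has covered 27.04/29.530 of its cycle, so θ ≈ 360° × 27.04/29.530 = 329.6°.
With cos θ = 0.863, the lit fraction is (1 − 0.863)/2 ≈ 0.069, so 7%.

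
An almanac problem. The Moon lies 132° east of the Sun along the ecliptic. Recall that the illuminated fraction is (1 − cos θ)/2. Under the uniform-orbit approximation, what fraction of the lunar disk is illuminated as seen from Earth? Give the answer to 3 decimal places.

0.835

Half-versine of 132°: (1 − (-0.669))/2 = 0.835.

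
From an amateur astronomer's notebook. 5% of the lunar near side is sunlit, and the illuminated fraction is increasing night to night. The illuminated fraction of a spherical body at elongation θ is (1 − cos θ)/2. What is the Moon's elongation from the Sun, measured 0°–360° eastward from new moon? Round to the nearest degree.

26°

Invert f = (1 − cos θ)/2 to get cos θ = 1 − 2(0.05) = 0.900, hence θ₀ = arccos 0.900 = 25.8°.
Waxing ⇒ before full, so θ = 25.8°.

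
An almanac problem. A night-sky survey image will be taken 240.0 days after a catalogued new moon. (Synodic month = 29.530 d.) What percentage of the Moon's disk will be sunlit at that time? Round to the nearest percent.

240.0/29.530 = 8.127 lunations, so 8 complete cycles and 3.76 d into the next.
Elongation θ = 360° × 3.76/29.530 ≈ 45.8°.
Illuminated fraction = (1 − cos 45.8°)/2 = (1 − 0.697)/2 ≈ 0.152, so 15%.

15%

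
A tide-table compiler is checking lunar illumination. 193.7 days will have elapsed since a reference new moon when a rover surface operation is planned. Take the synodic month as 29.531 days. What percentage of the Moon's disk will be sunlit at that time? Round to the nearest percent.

97%

193.7 d spans 6 complete synodic months (6 × 29.531 = 177.19 d) plus 16.51 d.
The Moon has covered 16.51/29.531 of its cycle, so θ ≈ 360° × 16.51/29.531 = 201.3°.
cos 201.3° = (-0.932), so f = (1 − (-0.932))/2 = 0.966, so 97%.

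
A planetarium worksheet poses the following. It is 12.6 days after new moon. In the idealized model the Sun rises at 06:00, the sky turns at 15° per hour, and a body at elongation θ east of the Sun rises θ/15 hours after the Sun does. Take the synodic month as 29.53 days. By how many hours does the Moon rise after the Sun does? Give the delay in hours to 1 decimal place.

10.2 h

Elongation θ = 360° × 12.6/29.53 ≈ 153.6°.
At 15° of sky rotation per hour, 153.6° corresponds to a 10.24 h lag.
So the Moon rises 10.24 h after the Sun.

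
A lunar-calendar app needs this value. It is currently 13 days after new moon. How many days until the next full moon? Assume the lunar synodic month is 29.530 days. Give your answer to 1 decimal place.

Full moon occurs at elongation 180°, i.e. at age 29.530 × 180/360 = 14.765 d.
So 1.765 days remain (14.765 − 13).

1.8 days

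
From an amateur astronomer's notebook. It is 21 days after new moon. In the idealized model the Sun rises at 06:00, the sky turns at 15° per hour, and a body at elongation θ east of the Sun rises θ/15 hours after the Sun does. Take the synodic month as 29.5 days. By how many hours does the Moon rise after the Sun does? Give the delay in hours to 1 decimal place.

Phase angle: θ = 360°·(21 d)/(29.5 d) = 256.3°.
The Moon trails the Sun by θ/15 = 256.3/15 ≈ 17.08 hours.
So the Moon rises 17.08 h after the Sun.

17.1 h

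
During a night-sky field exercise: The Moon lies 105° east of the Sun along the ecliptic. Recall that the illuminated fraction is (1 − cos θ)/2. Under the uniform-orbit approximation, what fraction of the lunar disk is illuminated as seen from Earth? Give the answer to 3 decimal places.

cos 105° = (-0.259), so f = (1 − (-0.259))/2 = 0.629.

0.629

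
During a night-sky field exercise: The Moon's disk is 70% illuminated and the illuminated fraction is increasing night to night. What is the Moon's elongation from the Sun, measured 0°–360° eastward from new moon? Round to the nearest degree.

114°

Invert f = (1 − cos θ)/2 to get cos θ = 1 − 2(0.70) = -0.400, hence θ₀ = arccos -0.400 = 113.6°.
The Moon is waxing (0°–180°), so θ = 113.6° directly.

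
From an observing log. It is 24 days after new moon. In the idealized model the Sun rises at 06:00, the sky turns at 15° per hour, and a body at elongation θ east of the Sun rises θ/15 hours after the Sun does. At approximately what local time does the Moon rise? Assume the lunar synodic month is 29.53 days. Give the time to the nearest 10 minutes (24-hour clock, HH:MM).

01:30

Phase angle: θ = 360°·(24 d)/(29.53 d) = 292.6°.
At 15° of sky rotation per hour, 292.6° corresponds to a 19.51 h lag.
06:00 + 19.506 h ≈ 01:30 → 01:30 to the nearest ten minutes.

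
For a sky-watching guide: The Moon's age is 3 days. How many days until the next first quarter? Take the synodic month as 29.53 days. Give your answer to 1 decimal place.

First quarter is 0.25 of the way through the cycle: age 0.25 × 29.53 = 7.383 d.
That is 7.383 − 3 = 4.383 days ahead.

4.4 days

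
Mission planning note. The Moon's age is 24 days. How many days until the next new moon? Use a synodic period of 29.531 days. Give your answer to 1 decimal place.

5.5 days

The next new moon completes the synodic month: 29.531 − 24 = 5.531 days.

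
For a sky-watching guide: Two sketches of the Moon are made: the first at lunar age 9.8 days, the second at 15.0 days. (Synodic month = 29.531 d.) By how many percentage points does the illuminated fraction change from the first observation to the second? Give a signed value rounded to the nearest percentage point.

+25 pp

θ₁ = 360° × 9.8/29.531 = 119.5°, f₁ = (1 − cos θ₁)/2 = 0.746.
θ₂ = 360° × 15.0/29.531 = 182.9°, f₂ = (1 − cos θ₂)/2 = 0.999.
Change = f₂ − f₁ = +0.253 → +25 percentage points.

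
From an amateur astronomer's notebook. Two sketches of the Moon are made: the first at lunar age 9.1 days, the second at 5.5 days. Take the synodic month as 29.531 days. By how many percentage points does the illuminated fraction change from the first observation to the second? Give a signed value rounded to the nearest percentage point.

First observation: θ = 360°·9.1/29.531 = 110.9°, so f = 0.679.
Second observation: θ = 67.0°, f = 0.305.
Δf = 0.305 − 0.679 = -0.374, i.e. -37 pp.

-37 percentage points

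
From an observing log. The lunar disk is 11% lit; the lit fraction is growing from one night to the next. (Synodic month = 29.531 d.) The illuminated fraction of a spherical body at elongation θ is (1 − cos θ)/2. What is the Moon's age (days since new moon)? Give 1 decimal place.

cos θ = 1 − 2f = 0.780, giving a principal value of 38.7°.
The Moon is waxing (0°–180°), so θ = 38.7° directly.
At 360°/29.531 d per day, 38.7° corresponds to 3.18 days.

3.2 days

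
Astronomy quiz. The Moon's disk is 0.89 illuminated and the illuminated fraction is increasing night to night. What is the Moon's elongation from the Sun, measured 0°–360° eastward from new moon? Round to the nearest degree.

141°

From f = (1 − cos θ)/2: cos θ = 1 − 2×0.89 = -0.780; arccos → 141.3°.
The Moon is waxing (0°–180°), so θ = 141.3° directly.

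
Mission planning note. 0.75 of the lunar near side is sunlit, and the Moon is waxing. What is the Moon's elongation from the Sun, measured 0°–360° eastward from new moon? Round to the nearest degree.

120°

Invert f = (1 − cos θ)/2 to get cos θ = 1 − 2(0.75) = -0.500, hence θ₀ = arccos -0.500 = 120.0°.
Waxing ⇒ before full, so θ = 120.0°.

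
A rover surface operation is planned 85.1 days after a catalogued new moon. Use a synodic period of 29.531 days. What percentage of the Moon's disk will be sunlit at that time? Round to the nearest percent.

85.1/29.531 = 2.882 lunations, so 2 complete cycles and 26.04 d into the next.
Elongation θ = 360° × 26.04/29.531 ≈ 317.4°.
cos 317.4° = 0.736, so f = (1 − 0.736)/2 = 0.132, so 13%.

13%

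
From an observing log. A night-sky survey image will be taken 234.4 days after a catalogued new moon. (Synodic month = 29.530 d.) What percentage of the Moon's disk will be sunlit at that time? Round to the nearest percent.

4%

Reduce mod P: 234.4 − 7×29.530 = 27.69 d into the current lunation.
Elongation θ = 360° × 27.69/29.530 ≈ 337.6°.
With cos θ = 0.924, the lit fraction is (1 − 0.924)/2 ≈ 0.038, so 4%.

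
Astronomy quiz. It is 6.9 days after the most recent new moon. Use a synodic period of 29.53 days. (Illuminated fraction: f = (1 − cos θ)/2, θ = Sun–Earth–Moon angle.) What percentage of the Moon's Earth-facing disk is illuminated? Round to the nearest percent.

The Moon has covered 6.9/29.53 of its cycle, so θ ≈ 360° × 6.9/29.53 = 84.1°.
Illuminated fraction = (1 − cos 84.1°)/2 = (1 − 0.102)/2 ≈ 0.449, so 45%.

45%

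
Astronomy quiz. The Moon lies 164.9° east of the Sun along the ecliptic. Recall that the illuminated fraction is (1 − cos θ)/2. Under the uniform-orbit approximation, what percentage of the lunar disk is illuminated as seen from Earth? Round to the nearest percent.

98%

cos 164.9° = (-0.965), so f = (1 − (-0.965))/2 = 0.983, i.e. 98%.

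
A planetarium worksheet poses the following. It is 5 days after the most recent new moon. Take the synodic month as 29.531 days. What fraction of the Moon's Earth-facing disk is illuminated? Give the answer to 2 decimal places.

0.26

The Moon has covered 5/29.531 of its cycle, so θ ≈ 360° × 5/29.531 = 61.0°.
Illuminated fraction = (1 − cos 61.0°)/2 = (1 − 0.486)/2 ≈ 0.257.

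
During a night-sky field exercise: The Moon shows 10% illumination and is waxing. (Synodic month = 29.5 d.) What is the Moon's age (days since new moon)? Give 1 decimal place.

3.0 days

Invert f = (1 − cos θ)/2 to get cos θ = 1 − 2(0.10) = 0.800, hence θ₀ = arccos 0.800 = 36.9°.
Before full moon the principal value applies: θ = 36.9°.
That fraction of the synodic month is 36.9/360 × 29.5 d ≈ 3.02 d.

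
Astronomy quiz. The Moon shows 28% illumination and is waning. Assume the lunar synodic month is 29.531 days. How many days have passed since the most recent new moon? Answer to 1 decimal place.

24.3 days

From f = (1 − cos θ)/2: cos θ = 1 − 2×0.28 = 0.440; arccos → 63.9°.
Waning ⇒ past full, so θ = 360° − 63.9° = 296.1°.
Age = 29.531 × 296.1°/360° ≈ 24.29 days.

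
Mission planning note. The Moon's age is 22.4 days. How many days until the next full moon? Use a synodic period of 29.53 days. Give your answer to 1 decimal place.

21.9 days

Full moon occurs at elongation 180°, i.e. at age 29.53 × 180/360 = 14.765 d.
Already past this cycle's full moon; the next is at 14.765 + 29.53 = 44.295 d, so 44.295 − 22.4 = 21.895 days.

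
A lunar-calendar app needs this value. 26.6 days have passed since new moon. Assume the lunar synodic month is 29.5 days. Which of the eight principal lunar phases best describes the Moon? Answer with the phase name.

θ ≈ 360° × 26.6/29.5 = 325°, which falls in the waning crescent sector.

waning crescent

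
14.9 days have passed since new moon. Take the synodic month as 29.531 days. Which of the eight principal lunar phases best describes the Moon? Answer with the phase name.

θ ≈ 360° × 14.9/29.531 = 182°, which falls in the full moon sector.

full moon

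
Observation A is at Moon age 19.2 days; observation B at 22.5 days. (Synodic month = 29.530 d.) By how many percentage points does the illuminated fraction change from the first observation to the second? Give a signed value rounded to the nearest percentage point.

First observation: θ = 360°·19.2/29.530 = 234.1°, so f = 0.793.
Second observation: θ = 274.3°, f = 0.463.
Δf = 0.463 − 0.793 = -0.331, i.e. -33 pp.

-33 pp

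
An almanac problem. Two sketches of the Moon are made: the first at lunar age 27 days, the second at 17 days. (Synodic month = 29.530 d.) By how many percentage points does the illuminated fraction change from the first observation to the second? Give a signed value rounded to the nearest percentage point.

+87 pp

θ₁ = 360° × 27/29.530 = 329.2°, f₁ = (1 − cos θ₁)/2 = 0.071.
θ₂ = 360° × 17/29.530 = 207.2°, f₂ = (1 − cos θ₂)/2 = 0.945.
Change = f₂ − f₁ = +0.874 → +87 percentage points.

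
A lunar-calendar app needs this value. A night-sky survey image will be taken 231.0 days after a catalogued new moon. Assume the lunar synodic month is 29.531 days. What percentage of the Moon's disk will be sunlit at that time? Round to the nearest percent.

28%

Reduce mod P: 231.0 − 7×29.531 = 24.28 d into the current lunation.
Phase angle: θ = 360°·(24.28 d)/(29.531 d) = 296.0°.
cos 296.0° = 0.439, so f = (1 − 0.439)/2 = 0.281, so 28%.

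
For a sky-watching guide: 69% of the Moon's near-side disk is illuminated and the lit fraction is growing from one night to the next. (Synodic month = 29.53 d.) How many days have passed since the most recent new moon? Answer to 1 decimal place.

9.2 days

Invert f = (1 − cos θ)/2 to get cos θ = 1 − 2(0.69) = -0.380, hence θ₀ = arccos -0.380 = 112.3°.
Waxing ⇒ before full, so θ = 112.3°.
That fraction of the synodic month is 112.3/360 × 29.53 d ≈ 9.21 d.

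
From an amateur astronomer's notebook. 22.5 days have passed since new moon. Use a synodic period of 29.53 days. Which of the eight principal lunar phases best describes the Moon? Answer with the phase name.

At 22.5/29.53 of the cycle, θ ≈ 274° — the last quarter range.

last quarter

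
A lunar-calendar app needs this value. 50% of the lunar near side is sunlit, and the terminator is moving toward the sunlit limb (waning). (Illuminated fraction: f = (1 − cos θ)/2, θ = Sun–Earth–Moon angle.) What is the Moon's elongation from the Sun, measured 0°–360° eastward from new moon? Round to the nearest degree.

270°

From f = (1 − cos θ)/2: cos θ = 1 − 2×0.50 = 0.000; arccos → 90.0°.
A waning Moon lies in 180°–360°, so θ = 360° − 90.0° = 270.0°.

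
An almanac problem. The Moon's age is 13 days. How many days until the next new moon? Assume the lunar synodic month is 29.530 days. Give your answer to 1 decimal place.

16.5 days

One full lunation from the last new moon is 29.530 d; remaining = 29.530 − 13 = 16.530 d.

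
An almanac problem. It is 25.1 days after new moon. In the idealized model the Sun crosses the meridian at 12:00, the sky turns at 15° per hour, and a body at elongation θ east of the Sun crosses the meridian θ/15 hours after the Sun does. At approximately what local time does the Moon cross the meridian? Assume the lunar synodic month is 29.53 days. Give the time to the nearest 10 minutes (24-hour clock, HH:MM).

Elongation θ = 360° × 25.1/29.53 ≈ 306.0°.
At 15° of sky rotation per hour, 306.0° corresponds to a 20.40 h lag.
12:00 + 20.400 h ≈ 08:24 → 08:20 to the nearest ten minutes.

08:20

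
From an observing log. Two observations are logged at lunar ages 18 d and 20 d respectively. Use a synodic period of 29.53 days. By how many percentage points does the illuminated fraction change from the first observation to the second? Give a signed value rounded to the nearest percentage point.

First observation: θ = 360°·18/29.53 = 219.4°, so f = 0.886.
Second observation: θ = 243.8°, f = 0.721.
Δf = 0.721 − 0.886 = -0.166, i.e. -17 pp.

-17 pp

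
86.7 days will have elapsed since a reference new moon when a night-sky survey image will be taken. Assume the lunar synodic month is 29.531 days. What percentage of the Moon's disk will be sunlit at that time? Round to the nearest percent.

86.7/29.531 = 2.936 lunations, so 2 complete cycles and 27.64 d into the next.
The Moon has covered 27.64/29.531 of its cycle, so θ ≈ 360° × 27.64/29.531 = 336.9°.
With cos θ = 0.920, the lit fraction is (1 − 0.920)/2 ≈ 0.040, so 4%.

4%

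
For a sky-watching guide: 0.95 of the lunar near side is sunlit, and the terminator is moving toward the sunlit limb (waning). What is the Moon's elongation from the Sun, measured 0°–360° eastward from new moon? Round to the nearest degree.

From f = (1 − cos θ)/2: cos θ = 1 − 2×0.95 = -0.900; arccos → 154.2°.
Waning ⇒ past full, so θ = 360° − 154.2° = 205.8°.

206°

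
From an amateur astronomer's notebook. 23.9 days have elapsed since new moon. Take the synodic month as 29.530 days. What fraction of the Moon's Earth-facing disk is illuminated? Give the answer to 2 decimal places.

0.32

Phase angle: θ = 360°·(23.9 d)/(29.530 d) = 291.4°.
With cos θ = 0.364, the lit fraction is (1 − 0.364)/2 ≈ 0.318.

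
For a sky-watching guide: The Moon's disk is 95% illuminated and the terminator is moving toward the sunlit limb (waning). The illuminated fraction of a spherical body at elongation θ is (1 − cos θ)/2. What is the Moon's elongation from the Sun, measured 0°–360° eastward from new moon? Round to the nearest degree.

cos θ = 1 − 2f = -0.900, giving a principal value of 154.2°.
Waning ⇒ past full, so θ = 360° − 154.2° = 205.8°.

206°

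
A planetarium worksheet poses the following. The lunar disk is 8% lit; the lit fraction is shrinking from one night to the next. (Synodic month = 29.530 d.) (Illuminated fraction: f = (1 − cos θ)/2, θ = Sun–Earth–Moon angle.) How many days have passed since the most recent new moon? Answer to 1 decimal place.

Invert f = (1 − cos θ)/2 to get cos θ = 1 − 2(0.08) = 0.840, hence θ₀ = arccos 0.840 = 32.9°.
Since the Moon is past full (waning), take the reflex angle: θ = 360° − 32.9° = 327.1°.
That fraction of the synodic month is 327.1/360 × 29.530 d ≈ 26.83 d.

26.8 days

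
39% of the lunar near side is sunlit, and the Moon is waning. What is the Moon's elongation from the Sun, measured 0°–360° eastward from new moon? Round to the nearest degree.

From f = (1 − cos θ)/2: cos θ = 1 − 2×0.39 = 0.220; arccos → 77.3°.
Since the Moon is past full (waning), take the reflex angle: θ = 360° − 77.3° = 282.7°.

283°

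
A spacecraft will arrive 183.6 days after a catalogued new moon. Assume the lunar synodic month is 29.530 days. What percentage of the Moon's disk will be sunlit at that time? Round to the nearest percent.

40%

183.6/29.530 = 6.217 lunations, so 6 complete cycles and 6.42 d into the next.
Elongation θ = 360° × 6.42/29.530 ≈ 78.3°.
Illuminated fraction = (1 − cos 78.3°)/2 = (1 − 0.203)/2 ≈ 0.398, so 40%.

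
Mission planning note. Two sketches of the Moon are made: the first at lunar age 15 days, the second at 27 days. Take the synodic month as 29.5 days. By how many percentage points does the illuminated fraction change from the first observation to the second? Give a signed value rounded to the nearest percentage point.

θ₁ = 360° × 15/29.5 = 183.1°, f₁ = (1 − cos θ₁)/2 = 0.999.
θ₂ = 360° × 27/29.5 = 329.5°, f₂ = (1 − cos θ₂)/2 = 0.069.
Change = f₂ − f₁ = -0.930 → -93 percentage points.

-93 pp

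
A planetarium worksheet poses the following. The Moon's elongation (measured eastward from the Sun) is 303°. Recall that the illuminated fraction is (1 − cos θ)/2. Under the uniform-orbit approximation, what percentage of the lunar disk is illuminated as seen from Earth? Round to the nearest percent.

f = (1 − cos 303°)/2 = (1 − 0.545)/2 ≈ 0.228, i.e. 23%.

23%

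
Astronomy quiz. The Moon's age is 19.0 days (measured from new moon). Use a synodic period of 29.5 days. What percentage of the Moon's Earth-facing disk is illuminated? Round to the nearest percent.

The Moon has covered 19.0/29.5 of its cycle, so θ ≈ 360° × 19.0/29.5 = 231.9°.
cos 231.9° = (-0.618), so f = (1 − (-0.618))/2 = 0.809, so 81%.

81%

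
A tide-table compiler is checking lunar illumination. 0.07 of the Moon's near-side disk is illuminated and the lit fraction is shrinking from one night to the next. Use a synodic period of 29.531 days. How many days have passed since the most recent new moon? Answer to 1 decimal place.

Invert f = (1 − cos θ)/2 to get cos θ = 1 − 2(0.07) = 0.860, hence θ₀ = arccos 0.860 = 30.7°.
Waning ⇒ past full, so θ = 360° − 30.7° = 329.3°.
At 360°/29.531 d per day, 329.3° corresponds to 27.01 days.

27.0 days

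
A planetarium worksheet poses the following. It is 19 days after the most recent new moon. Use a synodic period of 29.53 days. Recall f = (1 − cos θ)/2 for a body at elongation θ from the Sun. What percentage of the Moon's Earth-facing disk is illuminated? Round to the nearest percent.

Phase angle: θ = 360°·(19 d)/(29.53 d) = 231.6°.
With cos θ = (-0.621), the lit fraction is (1 − (-0.621))/2 ≈ 0.810, so 81%.

81%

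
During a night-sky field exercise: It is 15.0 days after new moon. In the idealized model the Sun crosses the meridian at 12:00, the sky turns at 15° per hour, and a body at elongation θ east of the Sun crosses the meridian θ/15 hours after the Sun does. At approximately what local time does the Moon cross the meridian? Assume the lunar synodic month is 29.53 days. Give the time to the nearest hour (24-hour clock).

Phase angle: θ = 360°·(15.0 d)/(29.53 d) = 182.9°.
The Moon trails the Sun by θ/15 = 182.9/15 ≈ 12.19 hours.
12:00 + 12.19 h ≈ 00:11 → 00:00 to the nearest hour.

00:00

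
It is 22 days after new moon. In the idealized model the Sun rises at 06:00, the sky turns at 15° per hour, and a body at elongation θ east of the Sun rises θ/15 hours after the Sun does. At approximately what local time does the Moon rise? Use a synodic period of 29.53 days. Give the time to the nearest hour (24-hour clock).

Phase angle: θ = 360°·(22 d)/(29.53 d) = 268.2°.
Delay after the Sun = 268.2° / (15°/h) ≈ 17.88 h.
06:00 + 17.88 h ≈ 23:53 → 00:00 to the nearest hour.

00:00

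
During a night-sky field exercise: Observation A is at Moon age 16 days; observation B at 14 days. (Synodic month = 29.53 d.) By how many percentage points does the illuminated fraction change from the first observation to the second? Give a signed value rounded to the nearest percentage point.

First observation: θ = 360°·16/29.53 = 195.1°, so f = 0.983.
Second observation: θ = 170.7°, f = 0.993.
Δf = 0.993 − 0.983 = +0.011, i.e. +1 pp.

+1 pp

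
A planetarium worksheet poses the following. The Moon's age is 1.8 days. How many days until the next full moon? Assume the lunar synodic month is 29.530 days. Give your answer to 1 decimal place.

Full moon occurs at elongation 180°, i.e. at age 29.530 × 180/360 = 14.765 d.
So 12.965 days remain (14.765 − 1.8).

13.0 days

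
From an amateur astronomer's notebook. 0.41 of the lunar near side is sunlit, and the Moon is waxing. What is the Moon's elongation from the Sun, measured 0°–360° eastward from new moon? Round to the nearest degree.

From f = (1 − cos θ)/2: cos θ = 1 − 2×0.41 = 0.180; arccos → 79.6°.
Waxing ⇒ before full, so θ = 79.6°.

80°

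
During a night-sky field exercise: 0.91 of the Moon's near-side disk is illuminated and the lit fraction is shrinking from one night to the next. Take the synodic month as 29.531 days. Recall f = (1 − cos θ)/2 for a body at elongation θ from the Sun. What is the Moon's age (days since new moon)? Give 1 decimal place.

cos θ = 1 − 2f = -0.820, giving a principal value of 145.1°.
Since the Moon is past full (waning), take the reflex angle: θ = 360° − 145.1° = 214.9°.
At 360°/29.531 d per day, 214.9° corresponds to 17.63 days.

17.6 days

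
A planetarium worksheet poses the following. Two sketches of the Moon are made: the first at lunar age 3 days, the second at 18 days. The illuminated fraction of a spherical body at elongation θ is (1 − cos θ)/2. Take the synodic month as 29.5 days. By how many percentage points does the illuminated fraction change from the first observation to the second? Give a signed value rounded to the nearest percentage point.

+79 percentage points

First observation: θ = 360°·3/29.5 = 36.6°, so f = 0.099.
Second observation: θ = 219.7°, f = 0.885.
Δf = 0.885 − 0.099 = +0.786, i.e. +79 pp.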